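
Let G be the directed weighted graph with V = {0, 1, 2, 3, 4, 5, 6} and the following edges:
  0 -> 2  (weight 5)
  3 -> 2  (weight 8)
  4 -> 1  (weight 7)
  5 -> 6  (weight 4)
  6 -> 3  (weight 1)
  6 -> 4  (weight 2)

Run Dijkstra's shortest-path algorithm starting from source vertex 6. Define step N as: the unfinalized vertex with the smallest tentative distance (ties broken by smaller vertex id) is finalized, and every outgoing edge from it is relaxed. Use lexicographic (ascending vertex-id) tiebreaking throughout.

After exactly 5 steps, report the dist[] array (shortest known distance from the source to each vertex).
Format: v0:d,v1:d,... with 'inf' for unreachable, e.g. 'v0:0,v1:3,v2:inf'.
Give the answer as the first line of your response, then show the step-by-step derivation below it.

v0:inf,v1:9,v2:9,v3:1,v4:2,v5:inf,v6:0

step 1: dist = v0:inf,v1:inf,v2:inf,v3:1,v4:2,v5:inf,v6:0
step 2: dist = v0:inf,v1:inf,v2:9,v3:1,v4:2,v5:inf,v6:0
step 3: dist = v0:inf,v1:9,v2:9,v3:1,v4:2,v5:inf,v6:0
step 4: dist = v0:inf,v1:9,v2:9,v3:1,v4:2,v5:inf,v6:0
step 5: dist = v0:inf,v1:9,v2:9,v3:1,v4:2,v5:inf,v6:0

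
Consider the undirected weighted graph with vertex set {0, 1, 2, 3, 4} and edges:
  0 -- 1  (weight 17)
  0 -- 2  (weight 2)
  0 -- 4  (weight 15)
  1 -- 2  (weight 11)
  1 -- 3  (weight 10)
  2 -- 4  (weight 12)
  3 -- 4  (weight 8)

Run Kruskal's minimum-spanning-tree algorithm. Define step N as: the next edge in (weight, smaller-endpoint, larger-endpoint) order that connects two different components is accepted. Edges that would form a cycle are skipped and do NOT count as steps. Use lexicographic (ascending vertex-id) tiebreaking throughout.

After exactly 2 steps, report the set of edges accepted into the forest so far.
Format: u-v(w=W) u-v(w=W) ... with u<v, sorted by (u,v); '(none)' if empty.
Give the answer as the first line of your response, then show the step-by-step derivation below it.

0-2(w=2) 3-4(w=8)

step 1: add edge 0-2 (w=2); MST = {0-2(w=2)}
step 2: add edge 3-4 (w=8); MST = {0-2(w=2) 3-4(w=8)}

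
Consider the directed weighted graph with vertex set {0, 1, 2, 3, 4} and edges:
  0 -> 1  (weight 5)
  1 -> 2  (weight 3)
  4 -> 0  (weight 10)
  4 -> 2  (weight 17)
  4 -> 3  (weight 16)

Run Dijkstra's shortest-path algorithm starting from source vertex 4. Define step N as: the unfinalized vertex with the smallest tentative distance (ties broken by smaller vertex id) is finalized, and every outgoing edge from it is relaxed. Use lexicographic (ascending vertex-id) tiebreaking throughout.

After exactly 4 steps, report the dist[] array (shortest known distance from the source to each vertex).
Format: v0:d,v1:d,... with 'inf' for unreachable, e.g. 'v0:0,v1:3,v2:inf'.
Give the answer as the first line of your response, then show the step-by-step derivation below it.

v0:10,v1:15,v2:17,v3:16,v4:0

step 1: dist = v0:10,v1:inf,v2:17,v3:16,v4:0
step 2: dist = v0:10,v1:15,v2:17,v3:16,v4:0
step 3: dist = v0:10,v1:15,v2:17,v3:16,v4:0
step 4: dist = v0:10,v1:15,v2:17,v3:16,v4:0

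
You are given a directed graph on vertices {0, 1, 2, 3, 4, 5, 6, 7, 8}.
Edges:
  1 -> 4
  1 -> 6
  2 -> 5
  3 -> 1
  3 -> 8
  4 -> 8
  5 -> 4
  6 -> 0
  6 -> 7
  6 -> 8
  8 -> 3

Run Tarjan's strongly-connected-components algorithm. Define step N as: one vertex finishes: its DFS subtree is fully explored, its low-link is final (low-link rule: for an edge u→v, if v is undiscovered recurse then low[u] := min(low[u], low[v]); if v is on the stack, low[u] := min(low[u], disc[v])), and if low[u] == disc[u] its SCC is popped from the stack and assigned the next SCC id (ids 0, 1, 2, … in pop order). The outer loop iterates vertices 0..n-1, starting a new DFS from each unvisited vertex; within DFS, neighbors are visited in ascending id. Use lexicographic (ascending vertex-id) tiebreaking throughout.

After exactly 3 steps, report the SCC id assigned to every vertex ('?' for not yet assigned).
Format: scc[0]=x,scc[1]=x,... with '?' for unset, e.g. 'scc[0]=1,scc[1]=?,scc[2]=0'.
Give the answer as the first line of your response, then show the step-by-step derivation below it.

scc[0]=0,scc[1]=?,scc[2]=?,scc[3]=?,scc[4]=?,scc[5]=?,scc[6]=?,scc[7]=?,scc[8]=?

step 1: low=(low[0]=0,low[1]=?,low[2]=?,low[3]=?,low[4]=?,low[5]=?,low[6]=?,low[7]=?,low[8]=?); scc=(scc[0]=0,scc[1]=?,scc[2]=?,scc[3]=?,scc[4]=?,scc[5]=?,scc[6]=?,scc[7]=?,scc[8]=?)
step 2: low=(low[0]=0,low[1]=1,low[2]=?,low[3]=1,low[4]=2,low[5]=?,low[6]=?,low[7]=?,low[8]=3); scc=(scc[0]=0,scc[1]=?,scc[2]=?,scc[3]=?,scc[4]=?,scc[5]=?,scc[6]=?,scc[7]=?,scc[8]=?)
step 3: low=(low[0]=0,low[1]=1,low[2]=?,low[3]=1,low[4]=2,low[5]=?,low[6]=?,low[7]=?,low[8]=1); scc=(scc[0]=0,scc[1]=?,scc[2]=?,scc[3]=?,scc[4]=?,scc[5]=?,scc[6]=?,scc[7]=?,scc[8]=?)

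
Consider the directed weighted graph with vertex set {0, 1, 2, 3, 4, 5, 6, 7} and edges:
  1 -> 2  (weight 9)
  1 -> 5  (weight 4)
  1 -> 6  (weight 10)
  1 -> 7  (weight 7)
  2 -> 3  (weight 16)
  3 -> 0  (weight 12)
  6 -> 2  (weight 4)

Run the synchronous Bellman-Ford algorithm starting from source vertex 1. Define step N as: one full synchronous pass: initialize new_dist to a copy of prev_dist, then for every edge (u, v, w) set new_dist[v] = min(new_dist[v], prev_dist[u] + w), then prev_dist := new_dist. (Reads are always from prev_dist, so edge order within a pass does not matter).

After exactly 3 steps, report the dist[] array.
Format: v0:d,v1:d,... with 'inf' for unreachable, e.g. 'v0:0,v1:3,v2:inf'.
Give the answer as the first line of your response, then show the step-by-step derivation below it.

v0:37,v1:0,v2:9,v3:25,v4:inf,v5:4,v6:10,v7:7

step 1: dist = v0:inf,v1:0,v2:9,v3:inf,v4:inf,v5:4,v6:10,v7:7
step 2: dist = v0:inf,v1:0,v2:9,v3:25,v4:inf,v5:4,v6:10,v7:7
step 3: dist = v0:37,v1:0,v2:9,v3:25,v4:inf,v5:4,v6:10,v7:7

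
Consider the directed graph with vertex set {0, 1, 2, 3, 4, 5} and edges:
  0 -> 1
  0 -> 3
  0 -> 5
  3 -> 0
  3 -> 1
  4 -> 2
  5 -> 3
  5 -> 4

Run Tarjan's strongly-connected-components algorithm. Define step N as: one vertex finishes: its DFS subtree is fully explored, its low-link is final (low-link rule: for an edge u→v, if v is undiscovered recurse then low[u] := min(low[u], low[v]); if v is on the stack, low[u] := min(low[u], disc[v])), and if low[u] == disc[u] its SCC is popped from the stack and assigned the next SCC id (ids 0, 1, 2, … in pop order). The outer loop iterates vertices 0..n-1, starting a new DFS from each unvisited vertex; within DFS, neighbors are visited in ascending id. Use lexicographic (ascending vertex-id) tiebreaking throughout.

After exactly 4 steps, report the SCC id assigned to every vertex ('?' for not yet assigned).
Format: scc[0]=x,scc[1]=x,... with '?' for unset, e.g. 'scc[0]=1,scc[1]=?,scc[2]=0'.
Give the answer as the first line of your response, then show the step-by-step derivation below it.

scc[0]=?,scc[1]=0,scc[2]=1,scc[3]=?,scc[4]=2,scc[5]=?

step 1: low=(low[0]=0,low[1]=1,low[2]=?,low[3]=?,low[4]=?,low[5]=?); scc=(scc[0]=?,scc[1]=0,scc[2]=?,scc[3]=?,scc[4]=?,scc[5]=?)
step 2: low=(low[0]=0,low[1]=1,low[2]=?,low[3]=0,low[4]=?,low[5]=?); scc=(scc[0]=?,scc[1]=0,scc[2]=?,scc[3]=?,scc[4]=?,scc[5]=?)
step 3: low=(low[0]=0,low[1]=1,low[2]=5,low[3]=0,low[4]=4,low[5]=2); scc=(scc[0]=?,scc[1]=0,scc[2]=1,scc[3]=?,scc[4]=?,scc[5]=?)
step 4: low=(low[0]=0,low[1]=1,low[2]=5,low[3]=0,low[4]=4,low[5]=2); scc=(scc[0]=?,scc[1]=0,scc[2]=1,scc[3]=?,scc[4]=2,scc[5]=?)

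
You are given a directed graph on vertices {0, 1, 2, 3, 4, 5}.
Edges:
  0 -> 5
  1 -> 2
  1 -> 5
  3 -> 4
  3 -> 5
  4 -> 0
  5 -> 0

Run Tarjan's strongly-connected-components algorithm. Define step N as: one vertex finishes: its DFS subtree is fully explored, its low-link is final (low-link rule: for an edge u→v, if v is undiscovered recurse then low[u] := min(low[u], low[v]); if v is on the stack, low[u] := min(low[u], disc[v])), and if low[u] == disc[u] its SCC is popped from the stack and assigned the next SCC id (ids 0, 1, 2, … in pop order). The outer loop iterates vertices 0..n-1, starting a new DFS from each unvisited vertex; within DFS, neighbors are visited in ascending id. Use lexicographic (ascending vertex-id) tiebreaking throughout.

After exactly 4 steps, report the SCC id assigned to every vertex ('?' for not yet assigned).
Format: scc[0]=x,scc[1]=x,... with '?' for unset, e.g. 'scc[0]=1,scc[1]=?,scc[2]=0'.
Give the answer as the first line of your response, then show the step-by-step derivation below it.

scc[0]=0,scc[1]=2,scc[2]=1,scc[3]=?,scc[4]=?,scc[5]=0

step 1: low=(low[0]=0,low[1]=?,low[2]=?,low[3]=?,low[4]=?,low[5]=0); scc=(scc[0]=?,scc[1]=?,scc[2]=?,scc[3]=?,scc[4]=?,scc[5]=?)
step 2: low=(low[0]=0,low[1]=?,low[2]=?,low[3]=?,low[4]=?,low[5]=0); scc=(scc[0]=0,scc[1]=?,scc[2]=?,scc[3]=?,scc[4]=?,scc[5]=0)
step 3: low=(low[0]=0,low[1]=2,low[2]=3,low[3]=?,low[4]=?,low[5]=0); scc=(scc[0]=0,scc[1]=?,scc[2]=1,scc[3]=?,scc[4]=?,scc[5]=0)
step 4: low=(low[0]=0,low[1]=2,low[2]=3,low[3]=?,low[4]=?,low[5]=0); scc=(scc[0]=0,scc[1]=2,scc[2]=1,scc[3]=?,scc[4]=?,scc[5]=0)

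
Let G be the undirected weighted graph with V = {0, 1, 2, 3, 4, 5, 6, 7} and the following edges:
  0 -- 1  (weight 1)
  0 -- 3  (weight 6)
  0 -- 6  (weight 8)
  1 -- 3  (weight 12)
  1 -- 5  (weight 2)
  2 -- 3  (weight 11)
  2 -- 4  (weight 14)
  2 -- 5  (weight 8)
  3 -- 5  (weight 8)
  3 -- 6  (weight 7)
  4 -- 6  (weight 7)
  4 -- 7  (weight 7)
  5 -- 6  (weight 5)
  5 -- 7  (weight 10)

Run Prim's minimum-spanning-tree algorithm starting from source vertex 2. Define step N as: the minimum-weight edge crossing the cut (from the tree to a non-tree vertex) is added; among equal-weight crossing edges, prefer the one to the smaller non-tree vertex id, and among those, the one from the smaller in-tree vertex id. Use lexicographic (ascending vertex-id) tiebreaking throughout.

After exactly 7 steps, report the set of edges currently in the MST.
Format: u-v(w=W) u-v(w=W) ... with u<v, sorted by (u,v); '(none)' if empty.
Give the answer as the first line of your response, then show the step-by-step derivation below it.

0-1(w=1) 0-3(w=6) 1-5(w=2) 2-5(w=8) 4-6(w=7) 4-7(w=7) 5-6(w=5)

step 1: add edge 2-5 (w=8); MST = {2-5(w=8)}
step 2: add edge 1-5 (w=2); MST = {1-5(w=2) 2-5(w=8)}
step 3: add edge 0-1 (w=1); MST = {0-1(w=1) 1-5(w=2) 2-5(w=8)}
step 4: add edge 5-6 (w=5); MST = {0-1(w=1) 1-5(w=2) 2-5(w=8) 5-6(w=5)}
step 5: add edge 0-3 (w=6); MST = {0-1(w=1) 0-3(w=6) 1-5(w=2) 2-5(w=8) 5-6(w=5)}
step 6: add edge 4-6 (w=7); MST = {0-1(w=1) 0-3(w=6) 1-5(w=2) 2-5(w=8) 4-6(w=7) 5-6(w=5)}
step 7: add edge 4-7 (w=7); MST = {0-1(w=1) 0-3(w=6) 1-5(w=2) 2-5(w=8) 4-6(w=7) 4-7(w=7) 5-6(w=5)}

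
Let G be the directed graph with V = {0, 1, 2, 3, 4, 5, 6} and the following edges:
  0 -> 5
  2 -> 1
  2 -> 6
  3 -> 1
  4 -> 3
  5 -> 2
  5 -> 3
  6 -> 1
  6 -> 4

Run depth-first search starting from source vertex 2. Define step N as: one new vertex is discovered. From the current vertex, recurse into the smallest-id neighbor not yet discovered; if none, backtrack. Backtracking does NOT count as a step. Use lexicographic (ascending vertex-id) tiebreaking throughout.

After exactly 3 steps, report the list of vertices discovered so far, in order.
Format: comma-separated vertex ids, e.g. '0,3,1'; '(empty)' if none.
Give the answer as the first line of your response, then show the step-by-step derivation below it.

2,1,6

step 1: discover 2; path=2; order=2
step 2: discover 1; path=2>1; order=2,1
step 3: discover 6; path=2>6; order=2,1,6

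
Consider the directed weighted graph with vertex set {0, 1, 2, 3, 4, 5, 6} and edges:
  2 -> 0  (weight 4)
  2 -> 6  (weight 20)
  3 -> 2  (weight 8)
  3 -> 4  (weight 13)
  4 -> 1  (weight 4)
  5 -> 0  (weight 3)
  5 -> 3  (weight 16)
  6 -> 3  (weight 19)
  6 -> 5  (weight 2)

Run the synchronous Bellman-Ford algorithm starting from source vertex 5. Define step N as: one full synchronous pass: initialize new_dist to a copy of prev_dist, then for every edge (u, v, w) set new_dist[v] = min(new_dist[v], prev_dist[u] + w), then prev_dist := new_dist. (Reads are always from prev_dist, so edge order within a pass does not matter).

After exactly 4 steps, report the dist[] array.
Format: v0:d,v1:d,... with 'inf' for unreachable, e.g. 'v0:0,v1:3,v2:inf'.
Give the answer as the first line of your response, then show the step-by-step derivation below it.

v0:3,v1:33,v2:24,v3:16,v4:29,v5:0,v6:44

step 1: dist = v0:3,v1:inf,v2:inf,v3:16,v4:inf,v5:0,v6:inf
step 2: dist = v0:3,v1:inf,v2:24,v3:16,v4:29,v5:0,v6:inf
step 3: dist = v0:3,v1:33,v2:24,v3:16,v4:29,v5:0,v6:44
step 4: dist = v0:3,v1:33,v2:24,v3:16,v4:29,v5:0,v6:44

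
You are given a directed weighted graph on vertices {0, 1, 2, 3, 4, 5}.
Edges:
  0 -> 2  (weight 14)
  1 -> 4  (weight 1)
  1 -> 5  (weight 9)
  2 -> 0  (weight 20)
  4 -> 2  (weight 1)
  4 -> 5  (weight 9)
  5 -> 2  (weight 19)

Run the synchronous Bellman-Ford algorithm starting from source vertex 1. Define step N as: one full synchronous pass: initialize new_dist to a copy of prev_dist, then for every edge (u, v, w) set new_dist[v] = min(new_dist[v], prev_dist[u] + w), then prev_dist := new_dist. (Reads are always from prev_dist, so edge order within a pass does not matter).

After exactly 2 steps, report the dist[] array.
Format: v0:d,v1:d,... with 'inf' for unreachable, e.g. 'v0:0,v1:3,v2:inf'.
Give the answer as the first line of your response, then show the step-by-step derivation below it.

v0:inf,v1:0,v2:2,v3:inf,v4:1,v5:9

step 1: dist = v0:inf,v1:0,v2:inf,v3:inf,v4:1,v5:9
step 2: dist = v0:inf,v1:0,v2:2,v3:inf,v4:1,v5:9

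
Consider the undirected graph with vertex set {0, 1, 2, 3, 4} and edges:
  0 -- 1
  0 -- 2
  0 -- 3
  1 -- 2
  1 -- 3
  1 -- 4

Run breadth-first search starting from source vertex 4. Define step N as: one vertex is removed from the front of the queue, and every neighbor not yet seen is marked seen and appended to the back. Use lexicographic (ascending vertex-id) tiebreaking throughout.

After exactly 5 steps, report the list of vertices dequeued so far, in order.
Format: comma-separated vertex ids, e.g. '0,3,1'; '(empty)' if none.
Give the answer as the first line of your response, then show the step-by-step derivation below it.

4,1,0,2,3

step 1: dequeue 4; queue=[1]; order=4
step 2: dequeue 1; queue=[0,2,3]; order=4,1
step 3: dequeue 0; queue=[2,3]; order=4,1,0
step 4: dequeue 2; queue=[3]; order=4,1,0,2
step 5: dequeue 3; queue=[(empty)]; order=4,1,0,2,3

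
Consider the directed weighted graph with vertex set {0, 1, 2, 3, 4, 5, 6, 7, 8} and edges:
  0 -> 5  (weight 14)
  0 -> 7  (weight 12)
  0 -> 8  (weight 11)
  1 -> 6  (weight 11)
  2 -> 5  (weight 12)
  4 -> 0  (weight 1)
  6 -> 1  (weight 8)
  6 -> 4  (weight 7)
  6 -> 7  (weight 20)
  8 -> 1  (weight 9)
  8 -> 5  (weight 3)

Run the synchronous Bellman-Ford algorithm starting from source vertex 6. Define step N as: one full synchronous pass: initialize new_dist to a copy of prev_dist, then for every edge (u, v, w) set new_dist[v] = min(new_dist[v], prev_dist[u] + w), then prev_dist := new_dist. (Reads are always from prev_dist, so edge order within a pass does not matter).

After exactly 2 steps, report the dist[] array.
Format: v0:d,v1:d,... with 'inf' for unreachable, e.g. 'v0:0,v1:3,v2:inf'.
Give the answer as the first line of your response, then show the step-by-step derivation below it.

v0:8,v1:8,v2:inf,v3:inf,v4:7,v5:inf,v6:0,v7:20,v8:inf

step 1: dist = v0:inf,v1:8,v2:inf,v3:inf,v4:7,v5:inf,v6:0,v7:20,v8:inf
step 2: dist = v0:8,v1:8,v2:inf,v3:inf,v4:7,v5:inf,v6:0,v7:20,v8:inf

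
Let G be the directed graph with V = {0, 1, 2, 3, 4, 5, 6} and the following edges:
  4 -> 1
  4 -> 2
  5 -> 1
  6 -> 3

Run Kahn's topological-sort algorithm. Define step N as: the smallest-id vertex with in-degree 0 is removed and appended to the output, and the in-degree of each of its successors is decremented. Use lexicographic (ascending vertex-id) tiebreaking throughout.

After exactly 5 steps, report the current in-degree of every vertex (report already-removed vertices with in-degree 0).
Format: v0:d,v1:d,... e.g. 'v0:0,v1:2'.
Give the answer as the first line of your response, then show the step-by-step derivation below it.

v0:0,v1:0,v2:0,v3:1,v4:0,v5:0,v6:0

step 1: output 0; order=[0]; indeg=(0,2,1,1,0,0,0)
step 2: output 4; order=[0,4]; indeg=(0,1,0,1,0,0,0)
step 3: output 2; order=[0,4,2]; indeg=(0,1,0,1,0,0,0)
step 4: output 5; order=[0,4,2,5]; indeg=(0,0,0,1,0,0,0)
step 5: output 1; order=[0,4,2,5,1]; indeg=(0,0,0,1,0,0,0)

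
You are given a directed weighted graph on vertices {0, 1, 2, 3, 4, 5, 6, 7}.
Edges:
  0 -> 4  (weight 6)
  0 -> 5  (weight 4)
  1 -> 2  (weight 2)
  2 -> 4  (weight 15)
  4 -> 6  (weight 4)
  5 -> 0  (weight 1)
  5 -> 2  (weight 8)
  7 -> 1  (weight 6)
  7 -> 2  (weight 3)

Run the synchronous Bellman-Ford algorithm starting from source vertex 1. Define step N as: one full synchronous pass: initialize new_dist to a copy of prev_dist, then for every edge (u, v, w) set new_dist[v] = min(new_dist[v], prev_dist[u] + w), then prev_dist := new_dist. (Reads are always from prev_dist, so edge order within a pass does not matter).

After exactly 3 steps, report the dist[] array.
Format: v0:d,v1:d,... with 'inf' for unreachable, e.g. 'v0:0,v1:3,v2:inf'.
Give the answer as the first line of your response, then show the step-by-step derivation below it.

v0:inf,v1:0,v2:2,v3:inf,v4:17,v5:inf,v6:21,v7:inf

step 1: dist = v0:inf,v1:0,v2:2,v3:inf,v4:inf,v5:inf,v6:inf,v7:inf
step 2: dist = v0:inf,v1:0,v2:2,v3:inf,v4:17,v5:inf,v6:inf,v7:inf
step 3: dist = v0:inf,v1:0,v2:2,v3:inf,v4:17,v5:inf,v6:21,v7:inf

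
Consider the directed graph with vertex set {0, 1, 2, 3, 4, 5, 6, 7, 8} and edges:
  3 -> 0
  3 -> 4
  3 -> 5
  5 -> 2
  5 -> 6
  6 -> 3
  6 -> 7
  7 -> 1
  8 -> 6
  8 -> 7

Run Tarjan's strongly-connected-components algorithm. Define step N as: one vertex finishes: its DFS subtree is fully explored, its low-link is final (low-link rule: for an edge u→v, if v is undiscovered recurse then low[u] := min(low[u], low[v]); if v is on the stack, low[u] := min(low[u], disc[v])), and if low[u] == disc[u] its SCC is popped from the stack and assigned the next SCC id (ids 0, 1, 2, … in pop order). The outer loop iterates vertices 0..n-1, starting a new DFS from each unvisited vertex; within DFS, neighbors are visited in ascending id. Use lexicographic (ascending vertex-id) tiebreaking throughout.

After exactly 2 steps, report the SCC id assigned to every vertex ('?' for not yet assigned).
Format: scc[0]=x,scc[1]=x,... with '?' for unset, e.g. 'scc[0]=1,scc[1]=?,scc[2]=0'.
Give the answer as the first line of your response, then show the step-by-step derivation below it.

scc[0]=0,scc[1]=1,scc[2]=?,scc[3]=?,scc[4]=?,scc[5]=?,scc[6]=?,scc[7]=?,scc[8]=?

step 1: low=(low[0]=0,low[1]=?,low[2]=?,low[3]=?,low[4]=?,low[5]=?,low[6]=?,low[7]=?,low[8]=?); scc=(scc[0]=0,scc[1]=?,scc[2]=?,scc[3]=?,scc[4]=?,scc[5]=?,scc[6]=?,scc[7]=?,scc[8]=?)
step 2: low=(low[0]=0,low[1]=1,low[2]=?,low[3]=?,low[4]=?,low[5]=?,low[6]=?,low[7]=?,low[8]=?); scc=(scc[0]=0,scc[1]=1,scc[2]=?,scc[3]=?,scc[4]=?,scc[5]=?,scc[6]=?,scc[7]=?,scc[8]=?)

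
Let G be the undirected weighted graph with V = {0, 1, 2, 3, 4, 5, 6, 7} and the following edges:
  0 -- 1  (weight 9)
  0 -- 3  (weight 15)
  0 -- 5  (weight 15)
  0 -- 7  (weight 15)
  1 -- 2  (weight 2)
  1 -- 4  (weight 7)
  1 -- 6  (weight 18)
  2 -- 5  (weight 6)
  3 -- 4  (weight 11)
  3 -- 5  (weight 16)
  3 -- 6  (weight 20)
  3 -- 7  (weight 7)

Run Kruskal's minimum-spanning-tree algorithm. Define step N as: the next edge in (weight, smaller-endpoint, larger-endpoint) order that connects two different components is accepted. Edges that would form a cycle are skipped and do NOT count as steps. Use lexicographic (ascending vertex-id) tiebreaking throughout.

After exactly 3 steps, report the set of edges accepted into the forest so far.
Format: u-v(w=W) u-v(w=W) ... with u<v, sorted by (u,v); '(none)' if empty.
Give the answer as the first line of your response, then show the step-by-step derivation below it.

1-2(w=2) 1-4(w=7) 2-5(w=6)

step 1: add edge 1-2 (w=2); MST = {1-2(w=2)}
step 2: add edge 2-5 (w=6); MST = {1-2(w=2) 2-5(w=6)}
step 3: add edge 1-4 (w=7); MST = {1-2(w=2) 1-4(w=7) 2-5(w=6)}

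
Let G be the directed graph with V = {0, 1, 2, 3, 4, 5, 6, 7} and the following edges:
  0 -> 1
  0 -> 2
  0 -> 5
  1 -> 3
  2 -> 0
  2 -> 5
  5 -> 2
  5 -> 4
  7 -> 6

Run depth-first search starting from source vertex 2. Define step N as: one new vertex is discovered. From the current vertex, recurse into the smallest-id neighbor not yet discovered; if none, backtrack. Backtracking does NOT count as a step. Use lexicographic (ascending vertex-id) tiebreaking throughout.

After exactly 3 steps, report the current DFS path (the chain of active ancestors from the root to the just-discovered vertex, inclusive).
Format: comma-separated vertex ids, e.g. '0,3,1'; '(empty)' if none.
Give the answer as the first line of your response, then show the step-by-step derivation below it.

2,0,1

step 1: discover 2; path=2; order=2
step 2: discover 0; path=2>0; order=2,0
step 3: discover 1; path=2>0>1; order=2,0,1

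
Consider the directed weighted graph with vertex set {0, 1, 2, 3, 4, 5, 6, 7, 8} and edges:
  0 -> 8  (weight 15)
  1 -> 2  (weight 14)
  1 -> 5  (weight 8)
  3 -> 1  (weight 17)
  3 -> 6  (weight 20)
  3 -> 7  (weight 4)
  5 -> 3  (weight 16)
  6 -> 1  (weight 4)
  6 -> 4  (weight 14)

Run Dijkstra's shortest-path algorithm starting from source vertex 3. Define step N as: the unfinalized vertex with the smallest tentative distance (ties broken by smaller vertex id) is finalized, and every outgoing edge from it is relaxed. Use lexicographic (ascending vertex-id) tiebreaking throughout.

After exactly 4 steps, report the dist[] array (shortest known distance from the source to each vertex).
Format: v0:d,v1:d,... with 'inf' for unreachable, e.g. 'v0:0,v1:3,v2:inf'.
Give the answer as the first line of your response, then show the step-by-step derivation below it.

v0:inf,v1:17,v2:31,v3:0,v4:34,v5:25,v6:20,v7:4,v8:inf

step 1: dist = v0:inf,v1:17,v2:inf,v3:0,v4:inf,v5:inf,v6:20,v7:4,v8:inf
step 2: dist = v0:inf,v1:17,v2:inf,v3:0,v4:inf,v5:inf,v6:20,v7:4,v8:inf
step 3: dist = v0:inf,v1:17,v2:31,v3:0,v4:inf,v5:25,v6:20,v7:4,v8:inf
step 4: dist = v0:inf,v1:17,v2:31,v3:0,v4:34,v5:25,v6:20,v7:4,v8:inf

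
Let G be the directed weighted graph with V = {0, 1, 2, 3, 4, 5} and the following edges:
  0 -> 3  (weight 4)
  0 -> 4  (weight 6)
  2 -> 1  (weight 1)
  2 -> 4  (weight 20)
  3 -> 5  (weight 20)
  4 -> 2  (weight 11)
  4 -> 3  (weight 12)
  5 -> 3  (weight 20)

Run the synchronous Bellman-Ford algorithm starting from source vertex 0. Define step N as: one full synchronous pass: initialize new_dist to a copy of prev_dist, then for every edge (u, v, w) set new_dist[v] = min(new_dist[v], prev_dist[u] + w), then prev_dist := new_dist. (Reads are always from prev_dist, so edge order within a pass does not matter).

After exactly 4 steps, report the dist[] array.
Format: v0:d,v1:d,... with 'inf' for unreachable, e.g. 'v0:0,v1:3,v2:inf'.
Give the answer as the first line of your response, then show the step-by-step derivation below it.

v0:0,v1:18,v2:17,v3:4,v4:6,v5:24

step 1: dist = v0:0,v1:inf,v2:inf,v3:4,v4:6,v5:inf
step 2: dist = v0:0,v1:inf,v2:17,v3:4,v4:6,v5:24
step 3: dist = v0:0,v1:18,v2:17,v3:4,v4:6,v5:24
step 4: dist = v0:0,v1:18,v2:17,v3:4,v4:6,v5:24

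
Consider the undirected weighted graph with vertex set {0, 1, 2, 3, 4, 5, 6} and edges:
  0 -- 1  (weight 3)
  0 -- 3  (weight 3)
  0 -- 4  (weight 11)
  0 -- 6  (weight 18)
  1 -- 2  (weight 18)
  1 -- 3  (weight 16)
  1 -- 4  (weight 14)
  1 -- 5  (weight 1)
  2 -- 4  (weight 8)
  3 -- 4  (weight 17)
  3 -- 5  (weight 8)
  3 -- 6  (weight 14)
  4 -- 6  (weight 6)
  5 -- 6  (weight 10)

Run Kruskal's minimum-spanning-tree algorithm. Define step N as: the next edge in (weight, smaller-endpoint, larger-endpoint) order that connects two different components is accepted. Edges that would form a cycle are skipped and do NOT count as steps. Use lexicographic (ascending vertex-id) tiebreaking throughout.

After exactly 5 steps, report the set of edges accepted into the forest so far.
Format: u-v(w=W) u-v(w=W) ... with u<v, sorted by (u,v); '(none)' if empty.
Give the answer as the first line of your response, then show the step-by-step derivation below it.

0-1(w=3) 0-3(w=3) 1-5(w=1) 2-4(w=8) 4-6(w=6)

step 1: add edge 1-5 (w=1); MST = {1-5(w=1)}
step 2: add edge 0-1 (w=3); MST = {0-1(w=3) 1-5(w=1)}
step 3: add edge 0-3 (w=3); MST = {0-1(w=3) 0-3(w=3) 1-5(w=1)}
step 4: add edge 4-6 (w=6); MST = {0-1(w=3) 0-3(w=3) 1-5(w=1) 4-6(w=6)}
step 5: add edge 2-4 (w=8); MST = {0-1(w=3) 0-3(w=3) 1-5(w=1) 2-4(w=8) 4-6(w=6)}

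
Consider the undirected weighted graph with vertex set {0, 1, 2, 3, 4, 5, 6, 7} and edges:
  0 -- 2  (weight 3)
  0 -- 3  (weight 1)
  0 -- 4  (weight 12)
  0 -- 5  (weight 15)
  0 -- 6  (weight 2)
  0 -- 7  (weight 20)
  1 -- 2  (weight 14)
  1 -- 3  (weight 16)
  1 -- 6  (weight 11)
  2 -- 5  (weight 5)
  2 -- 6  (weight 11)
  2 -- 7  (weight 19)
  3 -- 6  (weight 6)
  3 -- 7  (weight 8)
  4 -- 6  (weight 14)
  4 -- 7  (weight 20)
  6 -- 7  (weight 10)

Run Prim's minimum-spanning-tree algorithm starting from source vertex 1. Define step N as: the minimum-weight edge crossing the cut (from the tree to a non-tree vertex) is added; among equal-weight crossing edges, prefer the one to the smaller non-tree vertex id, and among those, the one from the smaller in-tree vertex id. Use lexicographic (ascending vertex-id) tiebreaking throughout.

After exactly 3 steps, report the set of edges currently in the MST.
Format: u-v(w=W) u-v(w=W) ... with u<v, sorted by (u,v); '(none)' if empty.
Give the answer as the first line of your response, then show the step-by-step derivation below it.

0-3(w=1) 0-6(w=2) 1-6(w=11)

step 1: add edge 1-6 (w=11); MST = {1-6(w=11)}
step 2: add edge 0-6 (w=2); MST = {0-6(w=2) 1-6(w=11)}
step 3: add edge 0-3 (w=1); MST = {0-3(w=1) 0-6(w=2) 1-6(w=11)}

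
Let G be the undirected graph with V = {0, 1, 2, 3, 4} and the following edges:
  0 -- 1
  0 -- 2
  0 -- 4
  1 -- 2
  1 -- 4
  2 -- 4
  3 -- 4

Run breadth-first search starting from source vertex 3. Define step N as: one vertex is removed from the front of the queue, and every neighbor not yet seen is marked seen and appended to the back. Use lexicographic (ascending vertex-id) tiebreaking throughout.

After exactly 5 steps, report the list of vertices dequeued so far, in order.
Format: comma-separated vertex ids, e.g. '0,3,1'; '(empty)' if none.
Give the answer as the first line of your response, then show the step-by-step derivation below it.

3,4,0,1,2

step 1: dequeue 3; queue=[4]; order=3
step 2: dequeue 4; queue=[0,1,2]; order=3,4
step 3: dequeue 0; queue=[1,2]; order=3,4,0
step 4: dequeue 1; queue=[2]; order=3,4,0,1
step 5: dequeue 2; queue=[(empty)]; order=3,4,0,1,2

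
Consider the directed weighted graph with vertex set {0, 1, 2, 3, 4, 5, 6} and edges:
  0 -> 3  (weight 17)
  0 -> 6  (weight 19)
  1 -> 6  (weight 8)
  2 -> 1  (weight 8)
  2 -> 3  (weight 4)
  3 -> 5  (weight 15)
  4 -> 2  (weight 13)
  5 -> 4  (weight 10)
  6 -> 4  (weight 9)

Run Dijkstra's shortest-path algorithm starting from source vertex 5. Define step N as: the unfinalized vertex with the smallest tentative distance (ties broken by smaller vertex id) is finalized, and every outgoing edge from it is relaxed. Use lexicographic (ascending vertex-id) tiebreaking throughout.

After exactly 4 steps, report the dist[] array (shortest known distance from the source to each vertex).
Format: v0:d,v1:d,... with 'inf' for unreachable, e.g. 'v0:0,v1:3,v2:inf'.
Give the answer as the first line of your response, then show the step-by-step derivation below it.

v0:inf,v1:31,v2:23,v3:27,v4:10,v5:0,v6:inf

step 1: dist = v0:inf,v1:inf,v2:inf,v3:inf,v4:10,v5:0,v6:inf
step 2: dist = v0:inf,v1:inf,v2:23,v3:inf,v4:10,v5:0,v6:inf
step 3: dist = v0:inf,v1:31,v2:23,v3:27,v4:10,v5:0,v6:inf
step 4: dist = v0:inf,v1:31,v2:23,v3:27,v4:10,v5:0,v6:inf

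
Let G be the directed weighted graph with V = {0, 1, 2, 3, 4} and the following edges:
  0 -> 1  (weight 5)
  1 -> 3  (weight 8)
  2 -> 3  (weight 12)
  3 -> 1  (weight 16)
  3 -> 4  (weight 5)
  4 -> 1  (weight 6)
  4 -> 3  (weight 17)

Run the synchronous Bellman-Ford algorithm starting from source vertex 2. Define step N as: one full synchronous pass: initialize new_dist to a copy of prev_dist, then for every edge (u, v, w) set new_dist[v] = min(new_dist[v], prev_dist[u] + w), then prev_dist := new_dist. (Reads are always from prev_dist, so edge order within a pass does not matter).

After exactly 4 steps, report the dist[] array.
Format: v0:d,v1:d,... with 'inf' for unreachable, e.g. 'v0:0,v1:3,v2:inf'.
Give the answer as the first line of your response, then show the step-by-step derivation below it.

v0:inf,v1:23,v2:0,v3:12,v4:17

step 1: dist = v0:inf,v1:inf,v2:0,v3:12,v4:inf
step 2: dist = v0:inf,v1:28,v2:0,v3:12,v4:17
step 3: dist = v0:inf,v1:23,v2:0,v3:12,v4:17
step 4: dist = v0:inf,v1:23,v2:0,v3:12,v4:17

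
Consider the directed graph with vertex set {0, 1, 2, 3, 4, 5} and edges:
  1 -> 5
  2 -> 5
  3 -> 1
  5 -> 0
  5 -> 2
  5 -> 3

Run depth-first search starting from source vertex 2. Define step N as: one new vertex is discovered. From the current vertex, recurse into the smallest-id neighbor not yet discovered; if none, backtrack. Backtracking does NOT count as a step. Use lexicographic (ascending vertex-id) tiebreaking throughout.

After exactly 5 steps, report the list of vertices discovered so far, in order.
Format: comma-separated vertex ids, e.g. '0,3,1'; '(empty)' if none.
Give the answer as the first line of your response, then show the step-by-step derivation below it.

2,5,0,3,1

step 1: discover 2; path=2; order=2
step 2: discover 5; path=2>5; order=2,5
step 3: discover 0; path=2>5>0; order=2,5,0
step 4: discover 3; path=2>5>3; order=2,5,0,3
step 5: discover 1; path=2>5>3>1; order=2,5,0,3,1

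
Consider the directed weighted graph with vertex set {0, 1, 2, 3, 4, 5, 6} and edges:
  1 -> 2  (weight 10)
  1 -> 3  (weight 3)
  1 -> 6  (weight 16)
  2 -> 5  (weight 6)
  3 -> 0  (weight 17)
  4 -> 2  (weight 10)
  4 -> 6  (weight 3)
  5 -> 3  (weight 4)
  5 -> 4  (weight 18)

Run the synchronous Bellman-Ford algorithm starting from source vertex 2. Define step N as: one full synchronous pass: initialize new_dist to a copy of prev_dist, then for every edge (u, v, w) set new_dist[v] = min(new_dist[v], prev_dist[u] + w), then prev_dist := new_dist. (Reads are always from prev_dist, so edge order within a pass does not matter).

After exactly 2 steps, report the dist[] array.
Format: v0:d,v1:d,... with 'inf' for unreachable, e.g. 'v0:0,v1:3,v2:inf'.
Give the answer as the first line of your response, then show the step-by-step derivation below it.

v0:inf,v1:inf,v2:0,v3:10,v4:24,v5:6,v6:inf

step 1: dist = v0:inf,v1:inf,v2:0,v3:inf,v4:inf,v5:6,v6:inf
step 2: dist = v0:inf,v1:inf,v2:0,v3:10,v4:24,v5:6,v6:inf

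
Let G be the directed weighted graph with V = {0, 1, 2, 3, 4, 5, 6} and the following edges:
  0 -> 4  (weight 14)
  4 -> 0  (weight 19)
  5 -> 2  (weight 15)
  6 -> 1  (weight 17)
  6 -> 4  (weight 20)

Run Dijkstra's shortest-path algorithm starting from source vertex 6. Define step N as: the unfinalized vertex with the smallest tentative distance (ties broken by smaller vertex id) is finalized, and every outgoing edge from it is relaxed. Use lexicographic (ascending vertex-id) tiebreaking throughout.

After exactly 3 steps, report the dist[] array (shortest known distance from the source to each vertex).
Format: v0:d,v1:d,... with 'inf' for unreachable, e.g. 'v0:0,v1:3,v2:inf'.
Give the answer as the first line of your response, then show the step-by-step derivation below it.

v0:39,v1:17,v2:inf,v3:inf,v4:20,v5:inf,v6:0

step 1: dist = v0:inf,v1:17,v2:inf,v3:inf,v4:20,v5:inf,v6:0
step 2: dist = v0:inf,v1:17,v2:inf,v3:inf,v4:20,v5:inf,v6:0
step 3: dist = v0:39,v1:17,v2:inf,v3:inf,v4:20,v5:inf,v6:0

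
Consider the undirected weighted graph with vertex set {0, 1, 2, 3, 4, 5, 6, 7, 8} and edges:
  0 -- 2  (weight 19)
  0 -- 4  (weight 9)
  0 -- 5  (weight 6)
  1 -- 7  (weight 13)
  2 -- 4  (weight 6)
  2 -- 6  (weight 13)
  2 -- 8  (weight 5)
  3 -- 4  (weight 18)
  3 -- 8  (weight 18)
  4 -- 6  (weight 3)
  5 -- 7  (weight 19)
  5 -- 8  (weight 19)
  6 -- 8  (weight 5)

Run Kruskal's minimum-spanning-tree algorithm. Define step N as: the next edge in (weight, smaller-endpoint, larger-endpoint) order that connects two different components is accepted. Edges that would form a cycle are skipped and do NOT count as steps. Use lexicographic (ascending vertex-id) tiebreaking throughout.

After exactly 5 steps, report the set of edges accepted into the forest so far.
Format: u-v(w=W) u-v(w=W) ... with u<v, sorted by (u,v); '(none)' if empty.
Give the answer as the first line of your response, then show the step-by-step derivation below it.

0-4(w=9) 0-5(w=6) 2-8(w=5) 4-6(w=3) 6-8(w=5)

step 1: add edge 4-6 (w=3); MST = {4-6(w=3)}
step 2: add edge 2-8 (w=5); MST = {2-8(w=5) 4-6(w=3)}
step 3: add edge 6-8 (w=5); MST = {2-8(w=5) 4-6(w=3) 6-8(w=5)}
step 4: add edge 0-5 (w=6); MST = {0-5(w=6) 2-8(w=5) 4-6(w=3) 6-8(w=5)}
step 5: add edge 0-4 (w=9); MST = {0-4(w=9) 0-5(w=6) 2-8(w=5) 4-6(w=3) 6-8(w=5)}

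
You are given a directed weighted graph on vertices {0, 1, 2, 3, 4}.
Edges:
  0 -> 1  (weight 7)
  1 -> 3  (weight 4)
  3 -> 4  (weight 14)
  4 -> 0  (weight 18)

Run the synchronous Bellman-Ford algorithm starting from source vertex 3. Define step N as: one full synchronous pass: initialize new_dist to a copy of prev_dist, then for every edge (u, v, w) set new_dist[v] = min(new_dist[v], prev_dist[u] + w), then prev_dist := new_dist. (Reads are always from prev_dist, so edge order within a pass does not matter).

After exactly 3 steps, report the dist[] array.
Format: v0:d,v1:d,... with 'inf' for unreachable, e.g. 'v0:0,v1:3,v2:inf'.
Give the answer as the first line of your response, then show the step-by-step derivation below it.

v0:32,v1:39,v2:inf,v3:0,v4:14

step 1: dist = v0:inf,v1:inf,v2:inf,v3:0,v4:14
step 2: dist = v0:32,v1:inf,v2:inf,v3:0,v4:14
step 3: dist = v0:32,v1:39,v2:inf,v3:0,v4:14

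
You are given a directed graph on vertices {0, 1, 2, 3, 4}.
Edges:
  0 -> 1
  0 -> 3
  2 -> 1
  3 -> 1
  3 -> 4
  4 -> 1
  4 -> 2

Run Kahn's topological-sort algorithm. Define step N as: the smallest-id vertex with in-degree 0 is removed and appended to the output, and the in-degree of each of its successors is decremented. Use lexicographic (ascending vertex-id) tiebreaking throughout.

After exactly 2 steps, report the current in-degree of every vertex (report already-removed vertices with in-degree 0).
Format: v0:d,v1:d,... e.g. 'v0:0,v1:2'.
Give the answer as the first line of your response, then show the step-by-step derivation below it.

v0:0,v1:2,v2:1,v3:0,v4:0

step 1: output 0; order=[0]; indeg=(0,3,1,0,1)
step 2: output 3; order=[0,3]; indeg=(0,2,1,0,0)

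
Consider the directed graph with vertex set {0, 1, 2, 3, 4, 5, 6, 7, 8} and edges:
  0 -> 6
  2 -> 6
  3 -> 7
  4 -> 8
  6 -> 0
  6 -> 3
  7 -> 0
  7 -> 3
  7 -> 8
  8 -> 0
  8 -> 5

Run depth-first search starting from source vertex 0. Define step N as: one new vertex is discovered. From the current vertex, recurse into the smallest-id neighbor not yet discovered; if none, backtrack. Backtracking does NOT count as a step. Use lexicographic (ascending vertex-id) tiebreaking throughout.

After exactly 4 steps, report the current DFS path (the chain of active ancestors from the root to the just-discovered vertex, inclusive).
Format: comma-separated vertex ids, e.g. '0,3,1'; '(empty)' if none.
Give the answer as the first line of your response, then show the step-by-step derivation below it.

0,6,3,7

step 1: discover 0; path=0; order=0
step 2: discover 6; path=0>6; order=0,6
step 3: discover 3; path=0>6>3; order=0,6,3
step 4: discover 7; path=0>6>3>7; order=0,6,3,7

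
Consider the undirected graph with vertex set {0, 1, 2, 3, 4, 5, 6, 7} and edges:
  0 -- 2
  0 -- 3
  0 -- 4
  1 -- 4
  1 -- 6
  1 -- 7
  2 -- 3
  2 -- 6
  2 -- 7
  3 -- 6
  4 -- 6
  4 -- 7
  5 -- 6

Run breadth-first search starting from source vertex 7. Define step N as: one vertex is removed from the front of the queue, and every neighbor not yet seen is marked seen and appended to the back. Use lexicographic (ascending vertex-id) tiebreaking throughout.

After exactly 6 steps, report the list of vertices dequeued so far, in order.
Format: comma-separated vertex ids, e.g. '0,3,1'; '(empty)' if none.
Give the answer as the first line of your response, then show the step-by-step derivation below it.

7,1,2,4,6,0

step 1: dequeue 7; queue=[1,2,4]; order=7
step 2: dequeue 1; queue=[2,4,6]; order=7,1
step 3: dequeue 2; queue=[4,6,0,3]; order=7,1,2
step 4: dequeue 4; queue=[6,0,3]; order=7,1,2,4
step 5: dequeue 6; queue=[0,3,5]; order=7,1,2,4,6
step 6: dequeue 0; queue=[3,5]; order=7,1,2,4,6,0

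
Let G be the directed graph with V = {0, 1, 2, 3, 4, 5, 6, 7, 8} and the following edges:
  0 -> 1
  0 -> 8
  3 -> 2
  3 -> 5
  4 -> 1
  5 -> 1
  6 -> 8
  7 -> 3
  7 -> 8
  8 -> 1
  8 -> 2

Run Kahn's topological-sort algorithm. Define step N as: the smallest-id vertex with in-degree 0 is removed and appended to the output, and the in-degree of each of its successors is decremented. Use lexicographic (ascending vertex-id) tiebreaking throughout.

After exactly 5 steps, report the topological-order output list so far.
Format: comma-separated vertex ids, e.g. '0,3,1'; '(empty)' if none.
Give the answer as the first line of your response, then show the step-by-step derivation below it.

0,4,6,7,3

step 1: output 0; order=[0]; indeg=(0,3,2,1,0,1,0,0,2)
step 2: output 4; order=[0,4]; indeg=(0,2,2,1,0,1,0,0,2)
step 3: output 6; order=[0,4,6]; indeg=(0,2,2,1,0,1,0,0,1)
step 4: output 7; order=[0,4,6,7]; indeg=(0,2,2,0,0,1,0,0,0)
step 5: output 3; order=[0,4,6,7,3]; indeg=(0,2,1,0,0,0,0,0,0)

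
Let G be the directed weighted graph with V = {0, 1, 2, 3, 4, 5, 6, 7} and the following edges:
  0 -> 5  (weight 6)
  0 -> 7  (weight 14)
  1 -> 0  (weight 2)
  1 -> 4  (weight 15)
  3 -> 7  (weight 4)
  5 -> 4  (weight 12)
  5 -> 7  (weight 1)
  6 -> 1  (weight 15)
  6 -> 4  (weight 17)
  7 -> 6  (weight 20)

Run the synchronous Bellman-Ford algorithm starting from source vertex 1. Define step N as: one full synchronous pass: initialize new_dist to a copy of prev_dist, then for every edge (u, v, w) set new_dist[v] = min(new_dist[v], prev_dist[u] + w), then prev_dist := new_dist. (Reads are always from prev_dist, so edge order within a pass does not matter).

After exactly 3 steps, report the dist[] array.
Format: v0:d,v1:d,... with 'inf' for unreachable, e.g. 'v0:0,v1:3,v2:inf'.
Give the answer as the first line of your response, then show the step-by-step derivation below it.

v0:2,v1:0,v2:inf,v3:inf,v4:15,v5:8,v6:36,v7:9

step 1: dist = v0:2,v1:0,v2:inf,v3:inf,v4:15,v5:inf,v6:inf,v7:inf
step 2: dist = v0:2,v1:0,v2:inf,v3:inf,v4:15,v5:8,v6:inf,v7:16
step 3: dist = v0:2,v1:0,v2:inf,v3:inf,v4:15,v5:8,v6:36,v7:9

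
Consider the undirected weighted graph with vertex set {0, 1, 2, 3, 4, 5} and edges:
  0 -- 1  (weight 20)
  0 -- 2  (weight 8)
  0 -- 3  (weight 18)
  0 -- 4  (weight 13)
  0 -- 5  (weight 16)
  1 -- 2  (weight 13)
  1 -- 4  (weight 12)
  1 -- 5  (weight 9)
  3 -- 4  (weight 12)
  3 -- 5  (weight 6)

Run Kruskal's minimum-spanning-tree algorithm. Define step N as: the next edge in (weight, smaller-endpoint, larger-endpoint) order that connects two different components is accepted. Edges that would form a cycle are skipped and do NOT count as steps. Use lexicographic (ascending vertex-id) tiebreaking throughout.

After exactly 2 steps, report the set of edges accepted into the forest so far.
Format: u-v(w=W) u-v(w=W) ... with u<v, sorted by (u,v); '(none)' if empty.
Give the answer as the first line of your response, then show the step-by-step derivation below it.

0-2(w=8) 3-5(w=6)

step 1: add edge 3-5 (w=6); MST = {3-5(w=6)}
step 2: add edge 0-2 (w=8); MST = {0-2(w=8) 3-5(w=6)}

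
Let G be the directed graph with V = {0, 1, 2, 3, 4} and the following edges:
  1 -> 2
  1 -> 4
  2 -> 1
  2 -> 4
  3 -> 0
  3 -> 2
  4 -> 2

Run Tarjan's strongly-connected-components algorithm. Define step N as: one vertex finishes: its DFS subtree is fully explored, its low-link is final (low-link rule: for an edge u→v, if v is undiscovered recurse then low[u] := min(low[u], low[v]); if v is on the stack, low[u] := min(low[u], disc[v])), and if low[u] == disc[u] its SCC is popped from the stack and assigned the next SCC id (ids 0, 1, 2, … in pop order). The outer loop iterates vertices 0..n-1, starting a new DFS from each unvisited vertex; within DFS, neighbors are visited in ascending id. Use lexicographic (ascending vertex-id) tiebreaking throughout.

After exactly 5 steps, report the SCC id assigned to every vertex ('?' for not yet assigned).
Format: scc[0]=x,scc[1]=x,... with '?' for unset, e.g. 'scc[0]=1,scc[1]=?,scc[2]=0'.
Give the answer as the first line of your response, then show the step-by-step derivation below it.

scc[0]=0,scc[1]=1,scc[2]=1,scc[3]=2,scc[4]=1

step 1: low=(low[0]=0,low[1]=?,low[2]=?,low[3]=?,low[4]=?); scc=(scc[0]=0,scc[1]=?,scc[2]=?,scc[3]=?,scc[4]=?)
step 2: low=(low[0]=0,low[1]=1,low[2]=1,low[3]=?,low[4]=2); scc=(scc[0]=0,scc[1]=?,scc[2]=?,scc[3]=?,scc[4]=?)
step 3: low=(low[0]=0,low[1]=1,low[2]=1,low[3]=?,low[4]=2); scc=(scc[0]=0,scc[1]=?,scc[2]=?,scc[3]=?,scc[4]=?)
step 4: low=(low[0]=0,low[1]=1,low[2]=1,low[3]=?,low[4]=2); scc=(scc[0]=0,scc[1]=1,scc[2]=1,scc[3]=?,scc[4]=1)
step 5: low=(low[0]=0,low[1]=1,low[2]=1,low[3]=4,low[4]=2); scc=(scc[0]=0,scc[1]=1,scc[2]=1,scc[3]=2,scc[4]=1)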